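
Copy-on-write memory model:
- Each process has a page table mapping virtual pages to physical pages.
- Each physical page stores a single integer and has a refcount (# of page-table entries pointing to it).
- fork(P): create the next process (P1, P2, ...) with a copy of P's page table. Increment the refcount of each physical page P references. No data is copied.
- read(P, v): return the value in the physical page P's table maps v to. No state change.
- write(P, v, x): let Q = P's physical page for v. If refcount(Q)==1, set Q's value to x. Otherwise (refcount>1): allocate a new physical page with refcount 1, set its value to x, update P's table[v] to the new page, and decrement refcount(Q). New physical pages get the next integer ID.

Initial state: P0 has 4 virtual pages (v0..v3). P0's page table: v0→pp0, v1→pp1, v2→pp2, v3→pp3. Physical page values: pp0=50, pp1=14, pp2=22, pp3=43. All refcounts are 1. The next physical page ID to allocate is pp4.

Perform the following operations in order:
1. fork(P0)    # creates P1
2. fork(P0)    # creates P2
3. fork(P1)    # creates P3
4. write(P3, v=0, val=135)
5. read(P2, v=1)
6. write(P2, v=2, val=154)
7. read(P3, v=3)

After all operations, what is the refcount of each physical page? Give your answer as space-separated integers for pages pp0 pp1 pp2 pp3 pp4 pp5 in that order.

Answer: 3 4 3 4 1 1

Derivation:
Op 1: fork(P0) -> P1. 4 ppages; refcounts: pp0:2 pp1:2 pp2:2 pp3:2
Op 2: fork(P0) -> P2. 4 ppages; refcounts: pp0:3 pp1:3 pp2:3 pp3:3
Op 3: fork(P1) -> P3. 4 ppages; refcounts: pp0:4 pp1:4 pp2:4 pp3:4
Op 4: write(P3, v0, 135). refcount(pp0)=4>1 -> COPY to pp4. 5 ppages; refcounts: pp0:3 pp1:4 pp2:4 pp3:4 pp4:1
Op 5: read(P2, v1) -> 14. No state change.
Op 6: write(P2, v2, 154). refcount(pp2)=4>1 -> COPY to pp5. 6 ppages; refcounts: pp0:3 pp1:4 pp2:3 pp3:4 pp4:1 pp5:1
Op 7: read(P3, v3) -> 43. No state change.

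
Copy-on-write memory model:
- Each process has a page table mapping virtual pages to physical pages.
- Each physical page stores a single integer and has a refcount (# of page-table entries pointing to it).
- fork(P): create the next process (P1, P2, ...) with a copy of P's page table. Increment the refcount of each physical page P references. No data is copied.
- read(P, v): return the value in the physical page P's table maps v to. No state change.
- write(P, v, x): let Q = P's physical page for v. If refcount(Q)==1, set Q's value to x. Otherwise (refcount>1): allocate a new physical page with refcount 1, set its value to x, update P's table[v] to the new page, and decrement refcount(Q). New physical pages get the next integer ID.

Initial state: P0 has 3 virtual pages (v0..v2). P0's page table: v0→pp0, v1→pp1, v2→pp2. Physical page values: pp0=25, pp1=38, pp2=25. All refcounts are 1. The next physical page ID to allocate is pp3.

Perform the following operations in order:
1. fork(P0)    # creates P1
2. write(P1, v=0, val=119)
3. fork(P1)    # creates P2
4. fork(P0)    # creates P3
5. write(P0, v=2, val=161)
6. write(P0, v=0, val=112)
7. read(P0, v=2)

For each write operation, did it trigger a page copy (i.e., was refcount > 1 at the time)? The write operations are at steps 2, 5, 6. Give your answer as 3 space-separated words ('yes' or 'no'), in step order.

Op 1: fork(P0) -> P1. 3 ppages; refcounts: pp0:2 pp1:2 pp2:2
Op 2: write(P1, v0, 119). refcount(pp0)=2>1 -> COPY to pp3. 4 ppages; refcounts: pp0:1 pp1:2 pp2:2 pp3:1
Op 3: fork(P1) -> P2. 4 ppages; refcounts: pp0:1 pp1:3 pp2:3 pp3:2
Op 4: fork(P0) -> P3. 4 ppages; refcounts: pp0:2 pp1:4 pp2:4 pp3:2
Op 5: write(P0, v2, 161). refcount(pp2)=4>1 -> COPY to pp4. 5 ppages; refcounts: pp0:2 pp1:4 pp2:3 pp3:2 pp4:1
Op 6: write(P0, v0, 112). refcount(pp0)=2>1 -> COPY to pp5. 6 ppages; refcounts: pp0:1 pp1:4 pp2:3 pp3:2 pp4:1 pp5:1
Op 7: read(P0, v2) -> 161. No state change.

yes yes yes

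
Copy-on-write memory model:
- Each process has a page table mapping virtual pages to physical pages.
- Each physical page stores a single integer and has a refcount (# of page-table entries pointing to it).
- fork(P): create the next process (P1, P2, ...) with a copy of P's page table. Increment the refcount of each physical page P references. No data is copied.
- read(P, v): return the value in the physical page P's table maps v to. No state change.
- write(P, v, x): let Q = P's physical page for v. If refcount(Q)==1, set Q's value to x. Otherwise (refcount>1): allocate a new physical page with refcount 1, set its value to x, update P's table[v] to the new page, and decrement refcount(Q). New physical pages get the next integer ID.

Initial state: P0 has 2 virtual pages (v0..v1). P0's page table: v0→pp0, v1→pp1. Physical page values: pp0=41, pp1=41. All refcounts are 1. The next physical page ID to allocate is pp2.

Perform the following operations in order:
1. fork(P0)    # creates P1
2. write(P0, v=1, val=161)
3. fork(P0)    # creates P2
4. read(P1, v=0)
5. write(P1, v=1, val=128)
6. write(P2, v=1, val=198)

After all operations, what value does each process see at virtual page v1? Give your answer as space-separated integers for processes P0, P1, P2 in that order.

Answer: 161 128 198

Derivation:
Op 1: fork(P0) -> P1. 2 ppages; refcounts: pp0:2 pp1:2
Op 2: write(P0, v1, 161). refcount(pp1)=2>1 -> COPY to pp2. 3 ppages; refcounts: pp0:2 pp1:1 pp2:1
Op 3: fork(P0) -> P2. 3 ppages; refcounts: pp0:3 pp1:1 pp2:2
Op 4: read(P1, v0) -> 41. No state change.
Op 5: write(P1, v1, 128). refcount(pp1)=1 -> write in place. 3 ppages; refcounts: pp0:3 pp1:1 pp2:2
Op 6: write(P2, v1, 198). refcount(pp2)=2>1 -> COPY to pp3. 4 ppages; refcounts: pp0:3 pp1:1 pp2:1 pp3:1
P0: v1 -> pp2 = 161
P1: v1 -> pp1 = 128
P2: v1 -> pp3 = 198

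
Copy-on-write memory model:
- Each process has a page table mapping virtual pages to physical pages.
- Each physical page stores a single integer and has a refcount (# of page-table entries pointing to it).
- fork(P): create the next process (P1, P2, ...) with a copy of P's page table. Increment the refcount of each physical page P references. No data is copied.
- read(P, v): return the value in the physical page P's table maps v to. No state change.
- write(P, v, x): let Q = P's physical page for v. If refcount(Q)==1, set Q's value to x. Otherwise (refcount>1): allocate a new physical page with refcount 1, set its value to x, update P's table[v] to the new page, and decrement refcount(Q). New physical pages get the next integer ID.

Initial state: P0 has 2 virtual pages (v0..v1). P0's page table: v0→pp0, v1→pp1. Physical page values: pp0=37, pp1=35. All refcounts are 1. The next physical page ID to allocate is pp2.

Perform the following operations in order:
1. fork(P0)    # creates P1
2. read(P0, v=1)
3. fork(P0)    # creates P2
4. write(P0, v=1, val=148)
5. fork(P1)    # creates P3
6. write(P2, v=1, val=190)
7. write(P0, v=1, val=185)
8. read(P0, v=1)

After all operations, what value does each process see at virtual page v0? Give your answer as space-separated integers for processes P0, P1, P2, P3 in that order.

Op 1: fork(P0) -> P1. 2 ppages; refcounts: pp0:2 pp1:2
Op 2: read(P0, v1) -> 35. No state change.
Op 3: fork(P0) -> P2. 2 ppages; refcounts: pp0:3 pp1:3
Op 4: write(P0, v1, 148). refcount(pp1)=3>1 -> COPY to pp2. 3 ppages; refcounts: pp0:3 pp1:2 pp2:1
Op 5: fork(P1) -> P3. 3 ppages; refcounts: pp0:4 pp1:3 pp2:1
Op 6: write(P2, v1, 190). refcount(pp1)=3>1 -> COPY to pp3. 4 ppages; refcounts: pp0:4 pp1:2 pp2:1 pp3:1
Op 7: write(P0, v1, 185). refcount(pp2)=1 -> write in place. 4 ppages; refcounts: pp0:4 pp1:2 pp2:1 pp3:1
Op 8: read(P0, v1) -> 185. No state change.
P0: v0 -> pp0 = 37
P1: v0 -> pp0 = 37
P2: v0 -> pp0 = 37
P3: v0 -> pp0 = 37

Answer: 37 37 37 37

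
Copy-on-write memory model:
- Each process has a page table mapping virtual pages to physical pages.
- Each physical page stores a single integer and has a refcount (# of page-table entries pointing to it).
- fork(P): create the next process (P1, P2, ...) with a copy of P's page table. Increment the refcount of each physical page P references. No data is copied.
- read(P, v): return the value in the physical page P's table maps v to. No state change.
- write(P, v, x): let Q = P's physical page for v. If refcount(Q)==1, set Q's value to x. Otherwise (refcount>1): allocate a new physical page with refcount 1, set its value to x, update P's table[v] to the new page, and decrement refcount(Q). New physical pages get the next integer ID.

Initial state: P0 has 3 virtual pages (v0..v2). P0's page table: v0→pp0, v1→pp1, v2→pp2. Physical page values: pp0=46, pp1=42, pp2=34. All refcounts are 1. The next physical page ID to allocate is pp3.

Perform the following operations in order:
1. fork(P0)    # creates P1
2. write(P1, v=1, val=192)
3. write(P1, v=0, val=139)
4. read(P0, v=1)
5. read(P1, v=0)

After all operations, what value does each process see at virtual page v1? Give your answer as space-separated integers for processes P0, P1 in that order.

Op 1: fork(P0) -> P1. 3 ppages; refcounts: pp0:2 pp1:2 pp2:2
Op 2: write(P1, v1, 192). refcount(pp1)=2>1 -> COPY to pp3. 4 ppages; refcounts: pp0:2 pp1:1 pp2:2 pp3:1
Op 3: write(P1, v0, 139). refcount(pp0)=2>1 -> COPY to pp4. 5 ppages; refcounts: pp0:1 pp1:1 pp2:2 pp3:1 pp4:1
Op 4: read(P0, v1) -> 42. No state change.
Op 5: read(P1, v0) -> 139. No state change.
P0: v1 -> pp1 = 42
P1: v1 -> pp3 = 192

Answer: 42 192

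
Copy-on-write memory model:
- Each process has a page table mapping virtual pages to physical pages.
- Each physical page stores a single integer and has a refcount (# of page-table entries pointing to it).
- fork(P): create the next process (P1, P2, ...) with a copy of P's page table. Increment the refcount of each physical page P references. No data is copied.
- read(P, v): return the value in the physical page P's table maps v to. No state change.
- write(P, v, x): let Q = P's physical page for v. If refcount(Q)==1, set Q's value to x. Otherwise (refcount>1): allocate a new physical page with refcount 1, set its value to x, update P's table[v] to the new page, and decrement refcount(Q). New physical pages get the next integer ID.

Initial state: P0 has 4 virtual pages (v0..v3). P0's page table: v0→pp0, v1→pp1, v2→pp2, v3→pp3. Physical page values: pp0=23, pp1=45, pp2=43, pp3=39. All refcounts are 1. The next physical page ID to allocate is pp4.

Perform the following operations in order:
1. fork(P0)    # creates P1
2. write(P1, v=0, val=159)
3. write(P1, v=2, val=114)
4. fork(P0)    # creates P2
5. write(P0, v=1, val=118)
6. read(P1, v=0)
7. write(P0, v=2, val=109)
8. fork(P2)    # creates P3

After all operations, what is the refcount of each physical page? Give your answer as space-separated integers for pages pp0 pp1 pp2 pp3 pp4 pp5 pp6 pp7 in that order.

Answer: 3 3 2 4 1 1 1 1

Derivation:
Op 1: fork(P0) -> P1. 4 ppages; refcounts: pp0:2 pp1:2 pp2:2 pp3:2
Op 2: write(P1, v0, 159). refcount(pp0)=2>1 -> COPY to pp4. 5 ppages; refcounts: pp0:1 pp1:2 pp2:2 pp3:2 pp4:1
Op 3: write(P1, v2, 114). refcount(pp2)=2>1 -> COPY to pp5. 6 ppages; refcounts: pp0:1 pp1:2 pp2:1 pp3:2 pp4:1 pp5:1
Op 4: fork(P0) -> P2. 6 ppages; refcounts: pp0:2 pp1:3 pp2:2 pp3:3 pp4:1 pp5:1
Op 5: write(P0, v1, 118). refcount(pp1)=3>1 -> COPY to pp6. 7 ppages; refcounts: pp0:2 pp1:2 pp2:2 pp3:3 pp4:1 pp5:1 pp6:1
Op 6: read(P1, v0) -> 159. No state change.
Op 7: write(P0, v2, 109). refcount(pp2)=2>1 -> COPY to pp7. 8 ppages; refcounts: pp0:2 pp1:2 pp2:1 pp3:3 pp4:1 pp5:1 pp6:1 pp7:1
Op 8: fork(P2) -> P3. 8 ppages; refcounts: pp0:3 pp1:3 pp2:2 pp3:4 pp4:1 pp5:1 pp6:1 pp7:1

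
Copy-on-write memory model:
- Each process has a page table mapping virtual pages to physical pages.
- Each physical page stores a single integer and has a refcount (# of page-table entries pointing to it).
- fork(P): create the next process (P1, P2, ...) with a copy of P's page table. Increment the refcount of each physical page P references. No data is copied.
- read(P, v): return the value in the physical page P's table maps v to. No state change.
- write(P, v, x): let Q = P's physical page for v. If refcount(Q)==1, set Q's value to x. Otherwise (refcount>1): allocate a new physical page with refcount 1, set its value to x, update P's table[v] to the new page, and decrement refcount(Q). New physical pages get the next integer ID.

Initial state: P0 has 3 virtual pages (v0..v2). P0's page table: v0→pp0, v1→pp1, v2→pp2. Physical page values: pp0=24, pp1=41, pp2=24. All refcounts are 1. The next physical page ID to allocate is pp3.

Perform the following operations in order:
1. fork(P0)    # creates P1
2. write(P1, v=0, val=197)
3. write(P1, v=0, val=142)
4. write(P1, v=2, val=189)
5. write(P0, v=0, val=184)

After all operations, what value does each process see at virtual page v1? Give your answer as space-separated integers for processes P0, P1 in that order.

Op 1: fork(P0) -> P1. 3 ppages; refcounts: pp0:2 pp1:2 pp2:2
Op 2: write(P1, v0, 197). refcount(pp0)=2>1 -> COPY to pp3. 4 ppages; refcounts: pp0:1 pp1:2 pp2:2 pp3:1
Op 3: write(P1, v0, 142). refcount(pp3)=1 -> write in place. 4 ppages; refcounts: pp0:1 pp1:2 pp2:2 pp3:1
Op 4: write(P1, v2, 189). refcount(pp2)=2>1 -> COPY to pp4. 5 ppages; refcounts: pp0:1 pp1:2 pp2:1 pp3:1 pp4:1
Op 5: write(P0, v0, 184). refcount(pp0)=1 -> write in place. 5 ppages; refcounts: pp0:1 pp1:2 pp2:1 pp3:1 pp4:1
P0: v1 -> pp1 = 41
P1: v1 -> pp1 = 41

Answer: 41 41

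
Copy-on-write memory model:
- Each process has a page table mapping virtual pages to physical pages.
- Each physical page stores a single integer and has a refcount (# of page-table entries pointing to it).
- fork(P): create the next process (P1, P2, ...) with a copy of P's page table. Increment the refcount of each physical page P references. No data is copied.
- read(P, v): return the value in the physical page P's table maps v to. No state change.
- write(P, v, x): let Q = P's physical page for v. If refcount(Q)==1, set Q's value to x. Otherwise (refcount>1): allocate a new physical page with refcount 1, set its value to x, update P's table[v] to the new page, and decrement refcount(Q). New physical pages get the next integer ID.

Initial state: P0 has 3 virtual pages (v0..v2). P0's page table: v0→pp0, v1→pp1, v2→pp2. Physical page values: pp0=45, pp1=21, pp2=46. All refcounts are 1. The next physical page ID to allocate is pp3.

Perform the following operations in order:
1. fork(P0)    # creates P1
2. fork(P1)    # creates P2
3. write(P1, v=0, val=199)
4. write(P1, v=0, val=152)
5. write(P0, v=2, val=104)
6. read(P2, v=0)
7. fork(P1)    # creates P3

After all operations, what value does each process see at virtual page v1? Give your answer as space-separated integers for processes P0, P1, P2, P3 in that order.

Answer: 21 21 21 21

Derivation:
Op 1: fork(P0) -> P1. 3 ppages; refcounts: pp0:2 pp1:2 pp2:2
Op 2: fork(P1) -> P2. 3 ppages; refcounts: pp0:3 pp1:3 pp2:3
Op 3: write(P1, v0, 199). refcount(pp0)=3>1 -> COPY to pp3. 4 ppages; refcounts: pp0:2 pp1:3 pp2:3 pp3:1
Op 4: write(P1, v0, 152). refcount(pp3)=1 -> write in place. 4 ppages; refcounts: pp0:2 pp1:3 pp2:3 pp3:1
Op 5: write(P0, v2, 104). refcount(pp2)=3>1 -> COPY to pp4. 5 ppages; refcounts: pp0:2 pp1:3 pp2:2 pp3:1 pp4:1
Op 6: read(P2, v0) -> 45. No state change.
Op 7: fork(P1) -> P3. 5 ppages; refcounts: pp0:2 pp1:4 pp2:3 pp3:2 pp4:1
P0: v1 -> pp1 = 21
P1: v1 -> pp1 = 21
P2: v1 -> pp1 = 21
P3: v1 -> pp1 = 21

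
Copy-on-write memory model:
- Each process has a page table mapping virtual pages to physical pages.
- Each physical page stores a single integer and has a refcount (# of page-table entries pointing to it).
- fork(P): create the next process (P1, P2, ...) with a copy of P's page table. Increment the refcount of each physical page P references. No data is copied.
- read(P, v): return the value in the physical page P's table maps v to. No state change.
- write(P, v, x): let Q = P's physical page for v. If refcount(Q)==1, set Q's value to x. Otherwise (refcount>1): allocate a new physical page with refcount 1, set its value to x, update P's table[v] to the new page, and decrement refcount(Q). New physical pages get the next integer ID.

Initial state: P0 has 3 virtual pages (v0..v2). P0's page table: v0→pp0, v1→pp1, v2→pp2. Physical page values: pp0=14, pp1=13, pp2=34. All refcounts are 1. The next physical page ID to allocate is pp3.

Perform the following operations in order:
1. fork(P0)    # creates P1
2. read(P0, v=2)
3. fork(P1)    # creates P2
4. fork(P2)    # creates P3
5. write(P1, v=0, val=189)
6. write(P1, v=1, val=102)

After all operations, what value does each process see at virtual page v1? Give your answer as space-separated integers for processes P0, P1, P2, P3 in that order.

Answer: 13 102 13 13

Derivation:
Op 1: fork(P0) -> P1. 3 ppages; refcounts: pp0:2 pp1:2 pp2:2
Op 2: read(P0, v2) -> 34. No state change.
Op 3: fork(P1) -> P2. 3 ppages; refcounts: pp0:3 pp1:3 pp2:3
Op 4: fork(P2) -> P3. 3 ppages; refcounts: pp0:4 pp1:4 pp2:4
Op 5: write(P1, v0, 189). refcount(pp0)=4>1 -> COPY to pp3. 4 ppages; refcounts: pp0:3 pp1:4 pp2:4 pp3:1
Op 6: write(P1, v1, 102). refcount(pp1)=4>1 -> COPY to pp4. 5 ppages; refcounts: pp0:3 pp1:3 pp2:4 pp3:1 pp4:1
P0: v1 -> pp1 = 13
P1: v1 -> pp4 = 102
P2: v1 -> pp1 = 13
P3: v1 -> pp1 = 13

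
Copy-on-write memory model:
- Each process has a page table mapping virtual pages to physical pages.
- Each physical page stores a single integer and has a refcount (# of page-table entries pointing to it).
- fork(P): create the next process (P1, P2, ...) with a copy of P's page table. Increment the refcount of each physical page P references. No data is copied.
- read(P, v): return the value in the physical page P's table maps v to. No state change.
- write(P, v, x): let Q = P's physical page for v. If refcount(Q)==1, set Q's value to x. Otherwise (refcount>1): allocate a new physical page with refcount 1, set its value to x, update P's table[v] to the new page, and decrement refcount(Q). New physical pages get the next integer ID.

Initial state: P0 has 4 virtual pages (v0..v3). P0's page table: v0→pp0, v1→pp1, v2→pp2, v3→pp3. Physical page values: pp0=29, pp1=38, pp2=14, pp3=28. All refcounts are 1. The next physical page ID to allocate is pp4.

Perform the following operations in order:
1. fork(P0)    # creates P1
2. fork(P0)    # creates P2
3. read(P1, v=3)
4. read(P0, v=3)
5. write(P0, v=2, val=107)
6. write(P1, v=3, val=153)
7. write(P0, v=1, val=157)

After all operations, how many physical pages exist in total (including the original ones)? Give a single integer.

Answer: 7

Derivation:
Op 1: fork(P0) -> P1. 4 ppages; refcounts: pp0:2 pp1:2 pp2:2 pp3:2
Op 2: fork(P0) -> P2. 4 ppages; refcounts: pp0:3 pp1:3 pp2:3 pp3:3
Op 3: read(P1, v3) -> 28. No state change.
Op 4: read(P0, v3) -> 28. No state change.
Op 5: write(P0, v2, 107). refcount(pp2)=3>1 -> COPY to pp4. 5 ppages; refcounts: pp0:3 pp1:3 pp2:2 pp3:3 pp4:1
Op 6: write(P1, v3, 153). refcount(pp3)=3>1 -> COPY to pp5. 6 ppages; refcounts: pp0:3 pp1:3 pp2:2 pp3:2 pp4:1 pp5:1
Op 7: write(P0, v1, 157). refcount(pp1)=3>1 -> COPY to pp6. 7 ppages; refcounts: pp0:3 pp1:2 pp2:2 pp3:2 pp4:1 pp5:1 pp6:1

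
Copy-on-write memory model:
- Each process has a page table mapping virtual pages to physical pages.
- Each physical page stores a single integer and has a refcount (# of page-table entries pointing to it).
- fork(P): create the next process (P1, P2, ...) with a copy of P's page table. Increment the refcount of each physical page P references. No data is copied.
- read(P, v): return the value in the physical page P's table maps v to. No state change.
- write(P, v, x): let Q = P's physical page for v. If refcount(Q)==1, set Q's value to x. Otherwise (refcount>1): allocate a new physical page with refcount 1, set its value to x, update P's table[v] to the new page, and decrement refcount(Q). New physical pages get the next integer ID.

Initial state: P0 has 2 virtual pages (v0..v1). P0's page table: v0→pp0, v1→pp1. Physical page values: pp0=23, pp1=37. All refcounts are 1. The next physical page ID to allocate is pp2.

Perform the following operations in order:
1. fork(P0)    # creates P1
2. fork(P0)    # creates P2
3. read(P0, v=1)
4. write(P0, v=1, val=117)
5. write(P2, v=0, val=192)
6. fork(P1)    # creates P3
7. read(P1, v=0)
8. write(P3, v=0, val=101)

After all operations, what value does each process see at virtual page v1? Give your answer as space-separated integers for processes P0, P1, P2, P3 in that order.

Answer: 117 37 37 37

Derivation:
Op 1: fork(P0) -> P1. 2 ppages; refcounts: pp0:2 pp1:2
Op 2: fork(P0) -> P2. 2 ppages; refcounts: pp0:3 pp1:3
Op 3: read(P0, v1) -> 37. No state change.
Op 4: write(P0, v1, 117). refcount(pp1)=3>1 -> COPY to pp2. 3 ppages; refcounts: pp0:3 pp1:2 pp2:1
Op 5: write(P2, v0, 192). refcount(pp0)=3>1 -> COPY to pp3. 4 ppages; refcounts: pp0:2 pp1:2 pp2:1 pp3:1
Op 6: fork(P1) -> P3. 4 ppages; refcounts: pp0:3 pp1:3 pp2:1 pp3:1
Op 7: read(P1, v0) -> 23. No state change.
Op 8: write(P3, v0, 101). refcount(pp0)=3>1 -> COPY to pp4. 5 ppages; refcounts: pp0:2 pp1:3 pp2:1 pp3:1 pp4:1
P0: v1 -> pp2 = 117
P1: v1 -> pp1 = 37
P2: v1 -> pp1 = 37
P3: v1 -> pp1 = 37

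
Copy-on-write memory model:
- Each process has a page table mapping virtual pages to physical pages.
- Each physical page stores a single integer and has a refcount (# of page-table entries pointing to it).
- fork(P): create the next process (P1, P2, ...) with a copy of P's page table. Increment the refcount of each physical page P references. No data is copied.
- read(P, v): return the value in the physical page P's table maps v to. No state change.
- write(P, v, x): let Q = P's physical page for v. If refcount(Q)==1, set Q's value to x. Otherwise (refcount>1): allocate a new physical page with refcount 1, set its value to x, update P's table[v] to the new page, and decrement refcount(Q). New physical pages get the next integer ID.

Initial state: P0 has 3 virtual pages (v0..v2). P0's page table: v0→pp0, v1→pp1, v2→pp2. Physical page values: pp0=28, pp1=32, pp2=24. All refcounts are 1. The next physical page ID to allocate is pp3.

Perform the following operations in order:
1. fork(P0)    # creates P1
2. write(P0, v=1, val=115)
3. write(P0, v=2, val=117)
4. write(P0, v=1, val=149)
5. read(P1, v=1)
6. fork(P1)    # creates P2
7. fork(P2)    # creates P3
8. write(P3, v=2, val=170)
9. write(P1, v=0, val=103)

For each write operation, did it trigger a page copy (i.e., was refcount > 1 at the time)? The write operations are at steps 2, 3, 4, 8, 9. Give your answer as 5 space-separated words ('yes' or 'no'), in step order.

Op 1: fork(P0) -> P1. 3 ppages; refcounts: pp0:2 pp1:2 pp2:2
Op 2: write(P0, v1, 115). refcount(pp1)=2>1 -> COPY to pp3. 4 ppages; refcounts: pp0:2 pp1:1 pp2:2 pp3:1
Op 3: write(P0, v2, 117). refcount(pp2)=2>1 -> COPY to pp4. 5 ppages; refcounts: pp0:2 pp1:1 pp2:1 pp3:1 pp4:1
Op 4: write(P0, v1, 149). refcount(pp3)=1 -> write in place. 5 ppages; refcounts: pp0:2 pp1:1 pp2:1 pp3:1 pp4:1
Op 5: read(P1, v1) -> 32. No state change.
Op 6: fork(P1) -> P2. 5 ppages; refcounts: pp0:3 pp1:2 pp2:2 pp3:1 pp4:1
Op 7: fork(P2) -> P3. 5 ppages; refcounts: pp0:4 pp1:3 pp2:3 pp3:1 pp4:1
Op 8: write(P3, v2, 170). refcount(pp2)=3>1 -> COPY to pp5. 6 ppages; refcounts: pp0:4 pp1:3 pp2:2 pp3:1 pp4:1 pp5:1
Op 9: write(P1, v0, 103). refcount(pp0)=4>1 -> COPY to pp6. 7 ppages; refcounts: pp0:3 pp1:3 pp2:2 pp3:1 pp4:1 pp5:1 pp6:1

yes yes no yes yes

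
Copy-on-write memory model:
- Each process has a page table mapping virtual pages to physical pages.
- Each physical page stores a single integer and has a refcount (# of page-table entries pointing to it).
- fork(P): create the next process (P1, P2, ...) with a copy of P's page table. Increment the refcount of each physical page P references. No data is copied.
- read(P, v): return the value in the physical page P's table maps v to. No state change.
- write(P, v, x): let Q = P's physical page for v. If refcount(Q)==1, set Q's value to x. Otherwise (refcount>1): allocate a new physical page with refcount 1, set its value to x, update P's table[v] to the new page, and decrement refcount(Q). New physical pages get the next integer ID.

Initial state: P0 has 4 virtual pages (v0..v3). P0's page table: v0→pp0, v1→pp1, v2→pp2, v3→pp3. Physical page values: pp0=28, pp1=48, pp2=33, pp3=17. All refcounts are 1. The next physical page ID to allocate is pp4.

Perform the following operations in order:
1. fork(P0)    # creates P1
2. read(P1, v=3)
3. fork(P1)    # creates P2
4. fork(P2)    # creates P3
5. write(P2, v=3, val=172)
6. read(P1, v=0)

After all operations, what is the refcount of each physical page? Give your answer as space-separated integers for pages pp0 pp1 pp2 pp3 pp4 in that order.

Op 1: fork(P0) -> P1. 4 ppages; refcounts: pp0:2 pp1:2 pp2:2 pp3:2
Op 2: read(P1, v3) -> 17. No state change.
Op 3: fork(P1) -> P2. 4 ppages; refcounts: pp0:3 pp1:3 pp2:3 pp3:3
Op 4: fork(P2) -> P3. 4 ppages; refcounts: pp0:4 pp1:4 pp2:4 pp3:4
Op 5: write(P2, v3, 172). refcount(pp3)=4>1 -> COPY to pp4. 5 ppages; refcounts: pp0:4 pp1:4 pp2:4 pp3:3 pp4:1
Op 6: read(P1, v0) -> 28. No state change.

Answer: 4 4 4 3 1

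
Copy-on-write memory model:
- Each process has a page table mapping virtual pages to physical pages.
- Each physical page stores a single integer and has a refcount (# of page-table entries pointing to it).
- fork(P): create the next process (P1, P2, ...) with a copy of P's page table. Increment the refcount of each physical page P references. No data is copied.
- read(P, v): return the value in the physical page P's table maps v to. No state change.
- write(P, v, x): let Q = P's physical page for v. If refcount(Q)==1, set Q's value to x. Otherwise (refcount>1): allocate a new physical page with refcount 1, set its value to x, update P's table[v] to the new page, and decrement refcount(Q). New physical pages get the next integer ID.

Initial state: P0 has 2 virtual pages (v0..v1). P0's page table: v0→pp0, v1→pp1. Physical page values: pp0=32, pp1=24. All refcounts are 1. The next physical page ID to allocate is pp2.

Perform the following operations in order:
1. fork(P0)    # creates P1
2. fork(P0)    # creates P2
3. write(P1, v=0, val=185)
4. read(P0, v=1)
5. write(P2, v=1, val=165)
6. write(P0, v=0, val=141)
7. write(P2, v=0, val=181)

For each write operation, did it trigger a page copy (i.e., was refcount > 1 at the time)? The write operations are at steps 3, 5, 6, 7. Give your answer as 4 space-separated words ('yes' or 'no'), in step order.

Op 1: fork(P0) -> P1. 2 ppages; refcounts: pp0:2 pp1:2
Op 2: fork(P0) -> P2. 2 ppages; refcounts: pp0:3 pp1:3
Op 3: write(P1, v0, 185). refcount(pp0)=3>1 -> COPY to pp2. 3 ppages; refcounts: pp0:2 pp1:3 pp2:1
Op 4: read(P0, v1) -> 24. No state change.
Op 5: write(P2, v1, 165). refcount(pp1)=3>1 -> COPY to pp3. 4 ppages; refcounts: pp0:2 pp1:2 pp2:1 pp3:1
Op 6: write(P0, v0, 141). refcount(pp0)=2>1 -> COPY to pp4. 5 ppages; refcounts: pp0:1 pp1:2 pp2:1 pp3:1 pp4:1
Op 7: write(P2, v0, 181). refcount(pp0)=1 -> write in place. 5 ppages; refcounts: pp0:1 pp1:2 pp2:1 pp3:1 pp4:1

yes yes yes no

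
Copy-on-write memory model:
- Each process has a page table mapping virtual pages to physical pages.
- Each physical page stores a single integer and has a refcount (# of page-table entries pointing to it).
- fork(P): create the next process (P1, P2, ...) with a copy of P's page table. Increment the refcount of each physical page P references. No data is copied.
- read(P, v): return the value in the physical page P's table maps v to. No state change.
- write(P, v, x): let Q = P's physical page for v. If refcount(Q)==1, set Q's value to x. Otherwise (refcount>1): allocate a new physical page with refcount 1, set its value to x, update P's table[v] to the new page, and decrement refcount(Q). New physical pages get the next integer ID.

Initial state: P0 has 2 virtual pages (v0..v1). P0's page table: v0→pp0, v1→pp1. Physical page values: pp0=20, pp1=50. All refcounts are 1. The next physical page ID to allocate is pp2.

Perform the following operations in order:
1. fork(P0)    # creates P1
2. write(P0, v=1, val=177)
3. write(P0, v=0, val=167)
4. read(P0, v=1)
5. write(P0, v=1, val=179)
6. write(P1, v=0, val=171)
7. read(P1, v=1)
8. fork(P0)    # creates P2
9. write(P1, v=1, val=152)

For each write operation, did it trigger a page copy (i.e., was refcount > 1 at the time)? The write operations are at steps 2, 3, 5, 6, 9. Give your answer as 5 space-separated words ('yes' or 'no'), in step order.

Op 1: fork(P0) -> P1. 2 ppages; refcounts: pp0:2 pp1:2
Op 2: write(P0, v1, 177). refcount(pp1)=2>1 -> COPY to pp2. 3 ppages; refcounts: pp0:2 pp1:1 pp2:1
Op 3: write(P0, v0, 167). refcount(pp0)=2>1 -> COPY to pp3. 4 ppages; refcounts: pp0:1 pp1:1 pp2:1 pp3:1
Op 4: read(P0, v1) -> 177. No state change.
Op 5: write(P0, v1, 179). refcount(pp2)=1 -> write in place. 4 ppages; refcounts: pp0:1 pp1:1 pp2:1 pp3:1
Op 6: write(P1, v0, 171). refcount(pp0)=1 -> write in place. 4 ppages; refcounts: pp0:1 pp1:1 pp2:1 pp3:1
Op 7: read(P1, v1) -> 50. No state change.
Op 8: fork(P0) -> P2. 4 ppages; refcounts: pp0:1 pp1:1 pp2:2 pp3:2
Op 9: write(P1, v1, 152). refcount(pp1)=1 -> write in place. 4 ppages; refcounts: pp0:1 pp1:1 pp2:2 pp3:2

yes yes no no no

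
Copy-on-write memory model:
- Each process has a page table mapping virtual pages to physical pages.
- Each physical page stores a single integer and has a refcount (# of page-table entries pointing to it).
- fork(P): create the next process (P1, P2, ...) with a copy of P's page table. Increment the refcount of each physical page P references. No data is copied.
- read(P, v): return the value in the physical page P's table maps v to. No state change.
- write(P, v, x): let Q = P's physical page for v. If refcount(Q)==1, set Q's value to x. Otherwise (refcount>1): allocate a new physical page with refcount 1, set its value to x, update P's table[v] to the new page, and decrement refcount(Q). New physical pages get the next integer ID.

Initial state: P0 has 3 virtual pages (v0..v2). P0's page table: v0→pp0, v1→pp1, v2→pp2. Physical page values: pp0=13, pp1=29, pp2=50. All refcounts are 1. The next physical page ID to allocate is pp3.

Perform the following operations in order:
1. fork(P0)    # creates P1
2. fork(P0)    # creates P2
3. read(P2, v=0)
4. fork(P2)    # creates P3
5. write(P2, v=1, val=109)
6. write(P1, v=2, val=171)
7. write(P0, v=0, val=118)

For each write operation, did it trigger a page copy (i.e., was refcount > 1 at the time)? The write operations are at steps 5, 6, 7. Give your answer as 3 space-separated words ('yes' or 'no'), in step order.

Op 1: fork(P0) -> P1. 3 ppages; refcounts: pp0:2 pp1:2 pp2:2
Op 2: fork(P0) -> P2. 3 ppages; refcounts: pp0:3 pp1:3 pp2:3
Op 3: read(P2, v0) -> 13. No state change.
Op 4: fork(P2) -> P3. 3 ppages; refcounts: pp0:4 pp1:4 pp2:4
Op 5: write(P2, v1, 109). refcount(pp1)=4>1 -> COPY to pp3. 4 ppages; refcounts: pp0:4 pp1:3 pp2:4 pp3:1
Op 6: write(P1, v2, 171). refcount(pp2)=4>1 -> COPY to pp4. 5 ppages; refcounts: pp0:4 pp1:3 pp2:3 pp3:1 pp4:1
Op 7: write(P0, v0, 118). refcount(pp0)=4>1 -> COPY to pp5. 6 ppages; refcounts: pp0:3 pp1:3 pp2:3 pp3:1 pp4:1 pp5:1

yes yes yes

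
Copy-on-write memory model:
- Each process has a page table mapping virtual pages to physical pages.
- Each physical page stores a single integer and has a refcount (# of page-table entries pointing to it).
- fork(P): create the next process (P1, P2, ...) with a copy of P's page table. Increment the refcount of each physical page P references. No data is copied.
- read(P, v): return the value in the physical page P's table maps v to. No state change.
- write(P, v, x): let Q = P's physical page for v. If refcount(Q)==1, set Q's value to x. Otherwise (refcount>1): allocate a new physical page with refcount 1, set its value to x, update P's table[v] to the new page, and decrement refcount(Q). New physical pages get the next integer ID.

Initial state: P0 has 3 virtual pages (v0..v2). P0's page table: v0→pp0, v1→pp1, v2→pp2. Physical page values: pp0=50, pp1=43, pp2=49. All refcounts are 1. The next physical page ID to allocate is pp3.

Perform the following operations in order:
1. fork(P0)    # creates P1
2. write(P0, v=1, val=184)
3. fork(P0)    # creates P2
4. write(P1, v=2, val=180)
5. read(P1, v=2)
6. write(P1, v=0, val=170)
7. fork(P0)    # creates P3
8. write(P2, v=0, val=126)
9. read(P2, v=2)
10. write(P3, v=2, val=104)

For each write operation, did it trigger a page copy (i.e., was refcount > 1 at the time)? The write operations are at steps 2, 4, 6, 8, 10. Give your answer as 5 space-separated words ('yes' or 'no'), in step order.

Op 1: fork(P0) -> P1. 3 ppages; refcounts: pp0:2 pp1:2 pp2:2
Op 2: write(P0, v1, 184). refcount(pp1)=2>1 -> COPY to pp3. 4 ppages; refcounts: pp0:2 pp1:1 pp2:2 pp3:1
Op 3: fork(P0) -> P2. 4 ppages; refcounts: pp0:3 pp1:1 pp2:3 pp3:2
Op 4: write(P1, v2, 180). refcount(pp2)=3>1 -> COPY to pp4. 5 ppages; refcounts: pp0:3 pp1:1 pp2:2 pp3:2 pp4:1
Op 5: read(P1, v2) -> 180. No state change.
Op 6: write(P1, v0, 170). refcount(pp0)=3>1 -> COPY to pp5. 6 ppages; refcounts: pp0:2 pp1:1 pp2:2 pp3:2 pp4:1 pp5:1
Op 7: fork(P0) -> P3. 6 ppages; refcounts: pp0:3 pp1:1 pp2:3 pp3:3 pp4:1 pp5:1
Op 8: write(P2, v0, 126). refcount(pp0)=3>1 -> COPY to pp6. 7 ppages; refcounts: pp0:2 pp1:1 pp2:3 pp3:3 pp4:1 pp5:1 pp6:1
Op 9: read(P2, v2) -> 49. No state change.
Op 10: write(P3, v2, 104). refcount(pp2)=3>1 -> COPY to pp7. 8 ppages; refcounts: pp0:2 pp1:1 pp2:2 pp3:3 pp4:1 pp5:1 pp6:1 pp7:1

yes yes yes yes yes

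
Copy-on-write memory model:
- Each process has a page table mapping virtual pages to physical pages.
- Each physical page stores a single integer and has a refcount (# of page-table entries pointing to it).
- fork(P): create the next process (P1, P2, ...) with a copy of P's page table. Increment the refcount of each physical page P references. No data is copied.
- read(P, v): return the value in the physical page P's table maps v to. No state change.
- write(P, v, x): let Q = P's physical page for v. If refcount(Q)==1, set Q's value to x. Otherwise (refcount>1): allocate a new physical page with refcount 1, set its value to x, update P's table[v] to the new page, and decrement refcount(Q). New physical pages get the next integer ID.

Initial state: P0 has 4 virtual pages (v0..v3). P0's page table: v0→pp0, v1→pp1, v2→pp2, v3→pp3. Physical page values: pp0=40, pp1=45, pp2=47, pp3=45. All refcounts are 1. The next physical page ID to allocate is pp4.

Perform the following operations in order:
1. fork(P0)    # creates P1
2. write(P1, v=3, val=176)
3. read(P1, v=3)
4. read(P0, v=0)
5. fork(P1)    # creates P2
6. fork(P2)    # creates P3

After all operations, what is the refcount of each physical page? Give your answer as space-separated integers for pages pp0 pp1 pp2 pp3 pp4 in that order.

Answer: 4 4 4 1 3

Derivation:
Op 1: fork(P0) -> P1. 4 ppages; refcounts: pp0:2 pp1:2 pp2:2 pp3:2
Op 2: write(P1, v3, 176). refcount(pp3)=2>1 -> COPY to pp4. 5 ppages; refcounts: pp0:2 pp1:2 pp2:2 pp3:1 pp4:1
Op 3: read(P1, v3) -> 176. No state change.
Op 4: read(P0, v0) -> 40. No state change.
Op 5: fork(P1) -> P2. 5 ppages; refcounts: pp0:3 pp1:3 pp2:3 pp3:1 pp4:2
Op 6: fork(P2) -> P3. 5 ppages; refcounts: pp0:4 pp1:4 pp2:4 pp3:1 pp4:3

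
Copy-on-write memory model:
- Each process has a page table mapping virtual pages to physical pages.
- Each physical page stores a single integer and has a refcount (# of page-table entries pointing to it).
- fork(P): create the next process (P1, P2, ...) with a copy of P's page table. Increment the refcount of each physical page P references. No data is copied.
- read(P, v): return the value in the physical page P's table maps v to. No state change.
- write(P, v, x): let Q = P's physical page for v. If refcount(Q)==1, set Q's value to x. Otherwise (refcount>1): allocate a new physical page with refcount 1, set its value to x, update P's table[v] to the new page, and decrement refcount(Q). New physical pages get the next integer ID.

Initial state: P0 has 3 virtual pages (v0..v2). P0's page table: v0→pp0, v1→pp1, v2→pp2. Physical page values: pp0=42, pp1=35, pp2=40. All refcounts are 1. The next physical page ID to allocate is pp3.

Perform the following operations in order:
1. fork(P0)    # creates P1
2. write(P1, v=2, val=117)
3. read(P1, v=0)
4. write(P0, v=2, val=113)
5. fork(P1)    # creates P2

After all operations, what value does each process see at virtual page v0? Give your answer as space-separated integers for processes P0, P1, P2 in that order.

Op 1: fork(P0) -> P1. 3 ppages; refcounts: pp0:2 pp1:2 pp2:2
Op 2: write(P1, v2, 117). refcount(pp2)=2>1 -> COPY to pp3. 4 ppages; refcounts: pp0:2 pp1:2 pp2:1 pp3:1
Op 3: read(P1, v0) -> 42. No state change.
Op 4: write(P0, v2, 113). refcount(pp2)=1 -> write in place. 4 ppages; refcounts: pp0:2 pp1:2 pp2:1 pp3:1
Op 5: fork(P1) -> P2. 4 ppages; refcounts: pp0:3 pp1:3 pp2:1 pp3:2
P0: v0 -> pp0 = 42
P1: v0 -> pp0 = 42
P2: v0 -> pp0 = 42

Answer: 42 42 42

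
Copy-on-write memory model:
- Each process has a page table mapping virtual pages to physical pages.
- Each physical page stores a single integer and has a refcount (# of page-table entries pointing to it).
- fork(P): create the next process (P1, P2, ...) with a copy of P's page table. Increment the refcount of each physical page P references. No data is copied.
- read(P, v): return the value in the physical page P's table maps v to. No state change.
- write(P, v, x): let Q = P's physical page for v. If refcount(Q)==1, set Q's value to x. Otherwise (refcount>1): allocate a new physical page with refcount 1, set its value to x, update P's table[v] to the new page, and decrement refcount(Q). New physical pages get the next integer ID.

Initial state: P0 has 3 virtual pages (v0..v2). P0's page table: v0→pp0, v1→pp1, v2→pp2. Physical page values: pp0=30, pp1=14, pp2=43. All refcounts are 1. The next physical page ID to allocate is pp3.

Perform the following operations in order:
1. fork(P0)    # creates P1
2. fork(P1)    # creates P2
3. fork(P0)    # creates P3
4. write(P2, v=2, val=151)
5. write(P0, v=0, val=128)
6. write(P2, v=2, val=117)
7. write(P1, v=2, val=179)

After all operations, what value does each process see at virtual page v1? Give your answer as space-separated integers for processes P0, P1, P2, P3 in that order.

Answer: 14 14 14 14

Derivation:
Op 1: fork(P0) -> P1. 3 ppages; refcounts: pp0:2 pp1:2 pp2:2
Op 2: fork(P1) -> P2. 3 ppages; refcounts: pp0:3 pp1:3 pp2:3
Op 3: fork(P0) -> P3. 3 ppages; refcounts: pp0:4 pp1:4 pp2:4
Op 4: write(P2, v2, 151). refcount(pp2)=4>1 -> COPY to pp3. 4 ppages; refcounts: pp0:4 pp1:4 pp2:3 pp3:1
Op 5: write(P0, v0, 128). refcount(pp0)=4>1 -> COPY to pp4. 5 ppages; refcounts: pp0:3 pp1:4 pp2:3 pp3:1 pp4:1
Op 6: write(P2, v2, 117). refcount(pp3)=1 -> write in place. 5 ppages; refcounts: pp0:3 pp1:4 pp2:3 pp3:1 pp4:1
Op 7: write(P1, v2, 179). refcount(pp2)=3>1 -> COPY to pp5. 6 ppages; refcounts: pp0:3 pp1:4 pp2:2 pp3:1 pp4:1 pp5:1
P0: v1 -> pp1 = 14
P1: v1 -> pp1 = 14
P2: v1 -> pp1 = 14
P3: v1 -> pp1 = 14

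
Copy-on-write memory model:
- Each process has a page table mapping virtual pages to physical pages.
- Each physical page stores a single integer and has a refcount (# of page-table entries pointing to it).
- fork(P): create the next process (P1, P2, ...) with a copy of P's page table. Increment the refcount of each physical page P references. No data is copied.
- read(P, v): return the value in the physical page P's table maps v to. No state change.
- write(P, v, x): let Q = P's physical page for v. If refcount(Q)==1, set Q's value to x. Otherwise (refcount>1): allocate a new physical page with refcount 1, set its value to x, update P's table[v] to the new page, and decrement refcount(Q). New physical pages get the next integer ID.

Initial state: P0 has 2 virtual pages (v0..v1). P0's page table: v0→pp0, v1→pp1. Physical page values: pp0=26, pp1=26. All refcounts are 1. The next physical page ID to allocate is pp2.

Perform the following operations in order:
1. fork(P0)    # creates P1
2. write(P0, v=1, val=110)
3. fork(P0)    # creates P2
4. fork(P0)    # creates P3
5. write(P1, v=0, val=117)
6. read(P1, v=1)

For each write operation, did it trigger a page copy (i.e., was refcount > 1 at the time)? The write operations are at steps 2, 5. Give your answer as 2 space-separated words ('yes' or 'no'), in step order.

Op 1: fork(P0) -> P1. 2 ppages; refcounts: pp0:2 pp1:2
Op 2: write(P0, v1, 110). refcount(pp1)=2>1 -> COPY to pp2. 3 ppages; refcounts: pp0:2 pp1:1 pp2:1
Op 3: fork(P0) -> P2. 3 ppages; refcounts: pp0:3 pp1:1 pp2:2
Op 4: fork(P0) -> P3. 3 ppages; refcounts: pp0:4 pp1:1 pp2:3
Op 5: write(P1, v0, 117). refcount(pp0)=4>1 -> COPY to pp3. 4 ppages; refcounts: pp0:3 pp1:1 pp2:3 pp3:1
Op 6: read(P1, v1) -> 26. No state change.

yes yes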